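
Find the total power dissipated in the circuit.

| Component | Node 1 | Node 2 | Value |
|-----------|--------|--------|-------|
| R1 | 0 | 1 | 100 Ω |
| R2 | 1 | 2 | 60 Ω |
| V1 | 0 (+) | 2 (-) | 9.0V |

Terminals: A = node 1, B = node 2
Nodal analysis, taking node 2 as the 0 V reference.
Source V1 fixes V_0 = 9 V.
KCL at each unknown node (sum of currents leaving = 0; resistances in Ω):
  Node 1: (V_1 - 9)/100 + (V_1 - 0)/60 = 0
Collecting terms: 0.02667 × V_1 = 0.09  =>  V_1 = 3.375 V
Power in each resistor, P = (ΔV)²/R:
  P_R1 = (9 - 3.375)²/100 = 0.3164 W
  P_R2 = (3.375 - 0)²/60 = 0.1898 W
P_total = P_R1 + P_R2 = 0.5062 W

Final answer: 0.5062 W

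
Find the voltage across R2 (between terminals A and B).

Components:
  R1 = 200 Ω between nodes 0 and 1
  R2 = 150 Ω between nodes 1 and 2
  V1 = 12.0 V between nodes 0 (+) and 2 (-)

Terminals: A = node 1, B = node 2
R1 and R2 are in series across V1 (node 0 → node 1 → node 2), and the output A–B is taken across R2, so this is a voltage divider.
Series current: I = V1/(R1 + R2) = 12/(200 + 150) = 12/350 = 0.03429 A
V_R2 = I × R2 = V1 × R2/(R1 + R2) = 12 × 150/350 = 5.143 V

Final answer: 5.143 V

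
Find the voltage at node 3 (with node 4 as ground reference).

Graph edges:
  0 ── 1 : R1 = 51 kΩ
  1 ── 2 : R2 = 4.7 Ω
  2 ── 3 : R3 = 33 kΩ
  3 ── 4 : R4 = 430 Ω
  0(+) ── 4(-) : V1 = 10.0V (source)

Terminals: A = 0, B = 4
Nodal analysis, taking node 4 as the 0 V reference.
Source V1 fixes V_0 = 10 V.
KCL at each unknown node (sum of currents leaving = 0; resistances in Ω):
  Node 1: (V_1 - 10)/51000 + (V_1 - V_2)/4.7 = 0
  Node 2: (V_2 - V_1)/4.7 + (V_2 - V_3)/33000 = 0
  Node 3: (V_3 - V_2)/33000 + (V_3 - 0)/430 = 0
Collecting terms (coefficients in siemens):
  0.2128·V_1 - 0.2128·V_2 = 0.0001961
  0.2128·V_2 - 0.2128·V_1 - 0.0000303·V_3 = 0
  0.002356·V_3 - 0.0000303·V_2 = 0
Solving these 3 simultaneous equations (Gaussian elimination) gives:
  V_1 = 3.96 V, V_2 = 3.959 V, V_3 = 0.05093 V
The requested potential is V_3 = 0.05093 V.

Final answer: V_3 = 0.05093 V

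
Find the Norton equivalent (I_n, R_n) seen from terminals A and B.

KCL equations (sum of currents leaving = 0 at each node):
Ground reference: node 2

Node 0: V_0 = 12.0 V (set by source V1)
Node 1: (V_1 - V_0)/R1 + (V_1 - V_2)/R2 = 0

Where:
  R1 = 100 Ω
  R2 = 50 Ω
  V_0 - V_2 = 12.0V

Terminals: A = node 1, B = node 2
Find the Thévenin equivalent first; then I_n = V_th/R_th and R_n = R_th.
Step 1 — V_th is the open-circuit voltage V_A - V_B (nothing connected across the terminals).
Nodal analysis, taking node 2 as the 0 V reference.
Source V1 fixes V_0 = 12 V.
KCL at each unknown node (sum of currents leaving = 0; resistances in Ω):
  Node 1: (V_1 - 12)/100 + (V_1 - 0)/50 = 0
Collecting terms: 0.03 × V_1 = 0.12  =>  V_1 = 4 V
V_th = V_1 - V_2 = 4 - 0 = 4 V
Step 2 — R_th: zero the source — replace V1 by a short circuit (node 2 merges into node 0) — and find the resistance seen between A (node 1) and B (node 0).
Reduce the network between node 1 (A) and node 0 (B) by series/parallel combination:
  Rp1 = R1 ‖ R2 (parallel, both between nodes 0 and 1) = 1/(1/100 + 1/50) = 33.33 Ω
R_th = 33.33 Ω
I_n = V_th/R_th = 4/33.33 = 0.12 A, and R_n = R_th = 33.33 Ω

Final answer: I_n = 0.12 A, R_n = 33.33 Ω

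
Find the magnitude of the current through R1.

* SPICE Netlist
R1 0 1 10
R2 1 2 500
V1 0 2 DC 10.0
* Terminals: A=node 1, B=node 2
Nodal analysis, taking node 2 as the 0 V reference.
Source V1 fixes V_0 = 10 V.
KCL at each unknown node (sum of currents leaving = 0; resistances in Ω):
  Node 1: (V_1 - 10)/10 + (V_1 - 0)/500 = 0
Collecting terms: 0.102 × V_1 = 1  =>  V_1 = 9.804 V
I_R1 = (V_0 - V_1)/R1 = (10 - 9.804)/10 = 0.01961 A
|I_R1| = 0.01961 A

Final answer: |I_R1| = 0.01961 A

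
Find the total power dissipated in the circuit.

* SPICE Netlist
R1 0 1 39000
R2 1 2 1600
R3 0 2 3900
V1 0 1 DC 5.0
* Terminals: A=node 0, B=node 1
Nodal analysis, taking node 1 as the 0 V reference.
Source V1 fixes V_0 = 5 V.
KCL at each unknown node (sum of currents leaving = 0; resistances in Ω):
  Node 2: (V_2 - 0)/1600 + (V_2 - 5)/3900 = 0
Collecting terms: 0.0008814 × V_2 = 0.001282  =>  V_2 = 1.455 V
Power in each resistor, P = (ΔV)²/R:
  P_R1 = (5 - 0)²/39000 = 0.000641 W
  P_R2 = (0 - 1.455)²/1600 = 0.001322 W
  P_R3 = (5 - 1.455)²/3900 = 0.003223 W
P_total = P_R1 + P_R2 + P_R3 = 0.005186 W

Final answer: 0.005186 W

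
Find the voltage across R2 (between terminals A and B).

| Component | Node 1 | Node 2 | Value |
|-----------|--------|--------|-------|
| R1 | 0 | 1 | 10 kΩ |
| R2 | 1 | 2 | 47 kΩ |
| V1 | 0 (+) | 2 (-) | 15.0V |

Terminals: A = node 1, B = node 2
R1 and R2 are in series across V1 (node 0 → node 1 → node 2), and the output A–B is taken across R2, so this is a voltage divider.
Series current: I = V1/(R1 + R2) = 15/(10000 + 47000) = 15/57000 = 0.0002632 A
V_R2 = I × R2 = V1 × R2/(R1 + R2) = 15 × 47000/57000 = 12.37 V

Final answer: 12.37 V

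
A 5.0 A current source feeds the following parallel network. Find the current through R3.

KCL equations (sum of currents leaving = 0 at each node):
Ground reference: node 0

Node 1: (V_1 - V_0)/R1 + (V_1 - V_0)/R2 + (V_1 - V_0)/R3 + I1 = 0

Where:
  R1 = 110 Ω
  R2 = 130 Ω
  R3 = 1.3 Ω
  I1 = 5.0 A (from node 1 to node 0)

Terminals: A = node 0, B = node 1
All resistors sit directly between nodes 0 and 1, so they are in parallel and share one voltage V; the full source current 5 A splits among them.
1/R_par = 1/110 + 1/130 + 1/1.3 = 0.786 S  =>  R_par = 1.272 Ω
V = I × R_par = 5 × 1.272 = 6.361 V
I_R3 = V/R3 = 6.361/1.3 = 4.893 A

Final answer: 4.893 A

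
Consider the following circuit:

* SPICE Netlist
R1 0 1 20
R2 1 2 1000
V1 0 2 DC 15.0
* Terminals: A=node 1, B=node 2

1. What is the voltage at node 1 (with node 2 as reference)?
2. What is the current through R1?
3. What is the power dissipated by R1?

Nodal analysis, taking node 2 as the 0 V reference.
Source V1 fixes V_0 = 15 V.
KCL at each unknown node (sum of currents leaving = 0; resistances in Ω):
  Node 1: (V_1 - 15)/20 + (V_1 - 0)/1000 = 0
Collecting terms: 0.051 × V_1 = 0.75  =>  V_1 = 14.71 V
Part 1:
  Read off the nodal solution: V_1 = 14.71 V
Part 2:
  I_R1 = (V_0 - V_1)/R1 = (15 - 14.71)/20 = 0.01471 A
  Magnitude: I_R1 = 0.01471 A
Part 3:
  I_R1 = (V_0 - V_1)/R1 = (15 - 14.71)/20 = 0.01471 A
  P_R1 = I_R1² × R1 = (0.01471)² × 20 = 0.004325 W

Final answers:
1. V_1 = 14.71 V
2. I_R1 = 0.01471 A
3. P_R1 = 0.004325 W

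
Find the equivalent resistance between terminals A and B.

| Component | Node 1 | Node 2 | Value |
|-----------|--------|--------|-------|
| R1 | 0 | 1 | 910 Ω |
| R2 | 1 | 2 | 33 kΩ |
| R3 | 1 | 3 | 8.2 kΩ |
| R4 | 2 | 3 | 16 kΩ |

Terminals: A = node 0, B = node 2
Reduce the network between node 0 (A) and node 2 (B) by series/parallel combination:
  Rs1 = R3 + R4 (series, joined only at node 3) = 8200 + 16000 = 24200 Ω
  Rp1 = R2 ‖ Rs1 (parallel, both between nodes 1 and 2) = 1/(1/33000 + 1/24200) = 13960 Ω
  Rs2 = R1 + Rp1 (series, joined only at node 1) = 910 + 13960 = 14870 Ω
R_eq = 14.87 kΩ

Final answer: 14.87 kΩ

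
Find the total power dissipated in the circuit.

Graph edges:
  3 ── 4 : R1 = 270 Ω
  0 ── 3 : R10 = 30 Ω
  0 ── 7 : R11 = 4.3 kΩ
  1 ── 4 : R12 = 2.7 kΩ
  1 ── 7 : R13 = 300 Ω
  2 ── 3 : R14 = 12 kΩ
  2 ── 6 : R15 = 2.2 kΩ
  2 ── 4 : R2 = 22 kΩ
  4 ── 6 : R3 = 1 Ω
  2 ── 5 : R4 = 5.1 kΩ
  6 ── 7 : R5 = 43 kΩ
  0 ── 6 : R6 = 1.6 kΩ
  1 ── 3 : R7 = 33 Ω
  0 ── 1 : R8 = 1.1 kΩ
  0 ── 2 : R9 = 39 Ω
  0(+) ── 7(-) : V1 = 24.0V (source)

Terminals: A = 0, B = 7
Nodal analysis, taking node 7 as the 0 V reference.
Source V1 fixes V_0 = 24 V.
KCL at each unknown node (sum of currents leaving = 0; resistances in Ω):
  Node 1: (V_1 - V_3)/33 + (V_1 - 24)/1100 + (V_1 - V_4)/2700 + (V_1 - 0)/300 = 0
  Node 2: (V_2 - V_4)/22000 + (V_2 - V_5)/5100 + (V_2 - 24)/39 + (V_2 - V_3)/12000 + (V_2 - V_6)/2200 = 0
  Node 3: (V_3 - V_4)/270 + (V_3 - V_1)/33 + (V_3 - 24)/30 + (V_3 - V_2)/12000 = 0
  Node 4: (V_4 - V_3)/270 + (V_4 - V_2)/22000 + (V_4 - V_6)/1 + (V_4 - V_1)/2700 = 0
  Node 5: (V_5 - V_2)/5100 = 0
  Node 6: (V_6 - V_4)/1 + (V_6 - 0)/43000 + (V_6 - 24)/1600 + (V_6 - V_2)/2200 = 0
Collecting terms (coefficients in siemens):
  0.03492·V_1 - 0.0303·V_3 - 0.0003704·V_4 = 0.02182
  0.02642·V_2 - 0.00008333·V_3 - 0.00004545·V_4 - 0.0001961·V_5 - 0.0004545·V_6 = 0.6154
  0.06742·V_3 - 0.0303·V_1 - 0.00008333·V_2 - 0.003704·V_4 = 0.8
  1.004·V_4 - 0.0003704·V_1 - 0.00004545·V_2 - 0.003704·V_3 - 1·V_6 = 0
  0.0001961·V_5 - 0.0001961·V_2 = 0
  1.001·V_6 - 0.0004545·V_2 - 1·V_4 = 0.015
Solving these 6 simultaneous equations (Gaussian elimination) gives:
  V_1 = 20.08 V, V_2 = 23.96 V, V_3 = 22.14 V, V_4 = 22.3 V
  V_5 = 23.96 V, V_6 = 22.3 V
Power in each resistor, P = (ΔV)²/R:
  P_R1 = (22.14 - 22.3)²/270 = 0.00008412 W
  P_R2 = (23.96 - 22.3)²/22000 = 0.0001262 W
  P_R3 = (22.3 - 22.3)²/1 = 0.000001697 W
  P_R4 = (23.96 - 23.96)²/5100 = 0 W
  P_R5 = (22.3 - 0)²/43000 = 0.01156 W
  P_R6 = (24 - 22.3)²/1600 = 0.001813 W
  P_R7 = (20.08 - 22.14)²/33 = 0.1291 W
  P_R8 = (24 - 20.08)²/1100 = 0.01397 W
  P_R9 = (24 - 23.96)²/39 = 0.00003775 W
  P_R10 = (24 - 22.14)²/30 = 0.1147 W
  P_R11 = (24 - 0)²/4300 = 0.134 W
  P_R12 = (20.08 - 22.3)²/2700 = 0.001817 W
  P_R13 = (20.08 - 0)²/300 = 1.344 W
  P_R14 = (23.96 - 22.14)²/12000 = 0.0002751 W
  P_R15 = (23.96 - 22.3)²/2200 = 0.00126 W
P_total = P_R1 + P_R2 + P_R3 + P_R4 + P_R5 + P_R6 + P_R7 + P_R8 + P_R9 + P_R10 + P_R11 + P_R12 + P_R13 + P_R14 + P_R15 = 1.753 W

Final answer: 1.753 W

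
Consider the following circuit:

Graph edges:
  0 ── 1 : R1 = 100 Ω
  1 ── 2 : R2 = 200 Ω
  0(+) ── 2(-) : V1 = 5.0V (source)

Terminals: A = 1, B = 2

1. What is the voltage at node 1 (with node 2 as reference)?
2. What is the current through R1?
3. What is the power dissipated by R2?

Nodal analysis, taking node 2 as the 0 V reference.
Source V1 fixes V_0 = 5 V.
KCL at each unknown node (sum of currents leaving = 0; resistances in Ω):
  Node 1: (V_1 - 5)/100 + (V_1 - 0)/200 = 0
Collecting terms: 0.015 × V_1 = 0.05  =>  V_1 = 3.333 V
Part 1:
  Read off the nodal solution: V_1 = 3.333 V
Part 2:
  I_R1 = (V_0 - V_1)/R1 = (5 - 3.333)/100 = 0.01667 A
  Magnitude: I_R1 = 0.01667 A
Part 3:
  I_R2 = (V_1 - V_2)/R2 = (3.333 - 0)/200 = 0.01667 A
  P_R2 = I_R2² × R2 = (0.01667)² × 200 = 0.05556 W

Final answers:
1. V_1 = 3.333 V
2. I_R1 = 0.01667 A
3. P_R2 = 0.05556 W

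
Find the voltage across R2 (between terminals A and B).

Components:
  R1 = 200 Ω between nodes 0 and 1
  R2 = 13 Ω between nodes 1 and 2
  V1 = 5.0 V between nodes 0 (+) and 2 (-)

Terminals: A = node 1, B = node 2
R1 and R2 are in series across V1 (node 0 → node 1 → node 2), and the output A–B is taken across R2, so this is a voltage divider.
Series current: I = V1/(R1 + R2) = 5/(200 + 13) = 5/213 = 0.02347 A
V_R2 = I × R2 = V1 × R2/(R1 + R2) = 5 × 13/213 = 0.3052 V

Final answer: 0.3052 V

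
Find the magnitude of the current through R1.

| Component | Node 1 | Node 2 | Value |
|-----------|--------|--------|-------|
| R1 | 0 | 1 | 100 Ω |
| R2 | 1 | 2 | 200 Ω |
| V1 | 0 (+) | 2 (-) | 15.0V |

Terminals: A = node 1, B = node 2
Nodal analysis, taking node 2 as the 0 V reference.
Source V1 fixes V_0 = 15 V.
KCL at each unknown node (sum of currents leaving = 0; resistances in Ω):
  Node 1: (V_1 - 15)/100 + (V_1 - 0)/200 = 0
Collecting terms: 0.015 × V_1 = 0.15  =>  V_1 = 10 V
I_R1 = (V_0 - V_1)/R1 = (15 - 10)/100 = 0.05 A
|I_R1| = 0.05 A

Final answer: |I_R1| = 0.05 A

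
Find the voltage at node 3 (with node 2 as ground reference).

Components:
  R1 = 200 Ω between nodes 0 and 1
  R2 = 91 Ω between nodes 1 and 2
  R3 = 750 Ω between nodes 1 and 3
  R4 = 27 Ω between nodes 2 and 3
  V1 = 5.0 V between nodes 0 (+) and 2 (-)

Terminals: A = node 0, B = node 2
Nodal analysis, taking node 2 as the 0 V reference.
Source V1 fixes V_0 = 5 V.
KCL at each unknown node (sum of currents leaving = 0; resistances in Ω):
  Node 1: (V_1 - 5)/200 + (V_1 - 0)/91 + (V_1 - V_3)/750 = 0
  Node 3: (V_3 - V_1)/750 + (V_3 - 0)/27 = 0
Collecting terms (coefficients in siemens):
  0.01732·V_1 - 0.001333·V_3 = 0.025
  0.03837·V_3 - 0.001333·V_1 = 0
Determinant D = (0.01732)(0.03837) - (-0.001333)(-0.001333) = 0.0006629
V_1 = [(0.025)(0.03837) - (-0.001333)(0)]/D = 1.447 V
V_3 = [(0.01732)(0) - (0.025)(-0.001333)]/D = 0.05029 V
The requested potential is V_3 = 0.05029 V.

Final answer: V_3 = 0.05029 V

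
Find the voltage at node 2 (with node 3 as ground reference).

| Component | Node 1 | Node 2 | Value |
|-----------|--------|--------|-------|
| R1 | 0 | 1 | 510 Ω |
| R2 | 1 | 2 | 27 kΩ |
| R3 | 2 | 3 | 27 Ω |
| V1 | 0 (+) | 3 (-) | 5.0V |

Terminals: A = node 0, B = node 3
Nodal analysis, taking node 3 as the 0 V reference.
Source V1 fixes V_0 = 5 V.
KCL at each unknown node (sum of currents leaving = 0; resistances in Ω):
  Node 1: (V_1 - 5)/510 + (V_1 - V_2)/27000 = 0
  Node 2: (V_2 - V_1)/27000 + (V_2 - 0)/27 = 0
Collecting terms (coefficients in siemens):
  0.001998·V_1 - 0.00003704·V_2 = 0.009804
  0.03707·V_2 - 0.00003704·V_1 = 0
Determinant D = (0.001998)(0.03707) - (-0.00003704)(-0.00003704) = 0.00007407
V_1 = [(0.009804)(0.03707) - (-0.00003704)(0)]/D = 4.907 V
V_2 = [(0.001998)(0) - (0.009804)(-0.00003704)]/D = 0.004902 V
The requested potential is V_2 = 0.004902 V.

Final answer: V_2 = 0.004902 V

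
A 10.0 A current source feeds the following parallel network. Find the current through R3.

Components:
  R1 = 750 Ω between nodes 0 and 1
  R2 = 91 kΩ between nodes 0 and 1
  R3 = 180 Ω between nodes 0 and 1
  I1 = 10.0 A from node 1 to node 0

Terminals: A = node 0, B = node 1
All resistors sit directly between nodes 0 and 1, so they are in parallel and share one voltage V; the full source current 10 A splits among them.
1/R_par = 1/750 + 1/91000 + 1/180 = 0.0069 S  =>  R_par = 144.9 Ω
V = I × R_par = 10 × 144.9 = 1449 V
I_R3 = V/R3 = 1449/180 = 8.052 A

Final answer: 8.052 A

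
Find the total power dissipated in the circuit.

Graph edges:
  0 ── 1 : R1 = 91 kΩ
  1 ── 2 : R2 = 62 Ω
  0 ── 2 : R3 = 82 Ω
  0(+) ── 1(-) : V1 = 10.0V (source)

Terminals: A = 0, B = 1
Nodal analysis, taking node 1 as the 0 V reference.
Source V1 fixes V_0 = 10 V.
KCL at each unknown node (sum of currents leaving = 0; resistances in Ω):
  Node 2: (V_2 - 0)/62 + (V_2 - 10)/82 = 0
Collecting terms: 0.02832 × V_2 = 0.122  =>  V_2 = 4.306 V
Power in each resistor, P = (ΔV)²/R:
  P_R1 = (10 - 0)²/91000 = 0.001099 W
  P_R2 = (0 - 4.306)²/62 = 0.299 W
  P_R3 = (10 - 4.306)²/82 = 0.3954 W
P_total = P_R1 + P_R2 + P_R3 = 0.6955 W

Final answer: 0.6955 W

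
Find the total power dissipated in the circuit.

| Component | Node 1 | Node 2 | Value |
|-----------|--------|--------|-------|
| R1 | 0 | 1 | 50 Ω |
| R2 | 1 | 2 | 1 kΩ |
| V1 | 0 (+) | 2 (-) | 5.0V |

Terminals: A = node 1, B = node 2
Nodal analysis, taking node 2 as the 0 V reference.
Source V1 fixes V_0 = 5 V.
KCL at each unknown node (sum of currents leaving = 0; resistances in Ω):
  Node 1: (V_1 - 5)/50 + (V_1 - 0)/1000 = 0
Collecting terms: 0.021 × V_1 = 0.1  =>  V_1 = 4.762 V
Power in each resistor, P = (ΔV)²/R:
  P_R1 = (5 - 4.762)²/50 = 0.001134 W
  P_R2 = (4.762 - 0)²/1000 = 0.02268 W
P_total = P_R1 + P_R2 = 0.02381 W

Final answer: 0.02381 W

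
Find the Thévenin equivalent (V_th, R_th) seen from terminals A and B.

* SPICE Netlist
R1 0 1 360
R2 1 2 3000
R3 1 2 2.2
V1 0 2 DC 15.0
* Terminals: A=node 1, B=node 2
Step 1 — V_th is the open-circuit voltage V_A - V_B (nothing connected across the terminals).
Nodal analysis, taking node 2 as the 0 V reference.
Source V1 fixes V_0 = 15 V.
KCL at each unknown node (sum of currents leaving = 0; resistances in Ω):
  Node 1: (V_1 - 15)/360 + (V_1 - 0)/3000 + (V_1 - 0)/2.2 = 0
Collecting terms: 0.4577 × V_1 = 0.04167  =>  V_1 = 0.09104 V
V_th = V_1 - V_2 = 0.09104 - 0 = 0.09104 V
Step 2 — R_th: zero the source — replace V1 by a short circuit (node 2 merges into node 0) — and find the resistance seen between A (node 1) and B (node 0).
Reduce the network between node 1 (A) and node 0 (B) by series/parallel combination:
  Rp1 = R1 ‖ R2 ‖ R3 (parallel, all between nodes 0 and 1) = 1/(1/360 + 1/3000 + 1/2.2) = 2.185 Ω
R_th = 2.185 Ω

Final answer: V_th = 0.09104 V, R_th = 2.185 Ω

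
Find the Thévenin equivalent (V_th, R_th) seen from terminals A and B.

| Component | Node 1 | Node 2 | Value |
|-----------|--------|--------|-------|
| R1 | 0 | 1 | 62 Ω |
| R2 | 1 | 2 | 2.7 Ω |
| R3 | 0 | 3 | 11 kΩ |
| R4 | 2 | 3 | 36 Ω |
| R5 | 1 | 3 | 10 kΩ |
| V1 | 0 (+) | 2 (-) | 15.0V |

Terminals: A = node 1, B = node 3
Step 1 — V_th is the open-circuit voltage V_A - V_B (nothing connected across the terminals).
Nodal analysis, taking node 2 as the 0 V reference.
Source V1 fixes V_0 = 15 V.
KCL at each unknown node (sum of currents leaving = 0; resistances in Ω):
  Node 1: (V_1 - 15)/62 + (V_1 - 0)/2.7 + (V_1 - V_3)/10000 = 0
  Node 3: (V_3 - 15)/11000 + (V_3 - 0)/36 + (V_3 - V_1)/10000 = 0
Collecting terms (coefficients in siemens):
  0.3866·V_1 - 0.0001·V_3 = 0.2419
  0.02797·V_3 - 0.0001·V_1 = 0.001364
Determinant D = (0.3866)(0.02797) - (-0.0001)(-0.0001) = 0.01081
V_1 = [(0.2419)(0.02797) - (-0.0001)(0.001364)]/D = 0.6258 V
V_3 = [(0.3866)(0.001364) - (0.2419)(-0.0001)]/D = 0.05099 V
V_th = V_1 - V_3 = 0.6258 - 0.05099 = 0.5748 V
Step 2 — R_th: zero the source — replace V1 by a short circuit (node 2 merges into node 0) — and find the resistance seen between A (node 1) and B (node 3).
Reduce the network between node 1 (A) and node 3 (B) by series/parallel combination:
  Rp1 = R1 ‖ R2 (parallel, both between nodes 0 and 1) = 1/(1/62 + 1/2.7) = 2.587 Ω
  Rp2 = R3 ‖ R4 (parallel, both between nodes 0 and 3) = 1/(1/11000 + 1/36) = 35.88 Ω
  Rs1 = Rp1 + Rp2 (series, joined only at node 0) = 2.587 + 35.88 = 38.47 Ω
  Rp3 = R5 ‖ Rs1 (parallel, both between nodes 1 and 3) = 1/(1/10000 + 1/38.47) = 38.32 Ω
R_th = 38.32 Ω

Final answer: V_th = 0.5748 V, R_th = 38.32 Ω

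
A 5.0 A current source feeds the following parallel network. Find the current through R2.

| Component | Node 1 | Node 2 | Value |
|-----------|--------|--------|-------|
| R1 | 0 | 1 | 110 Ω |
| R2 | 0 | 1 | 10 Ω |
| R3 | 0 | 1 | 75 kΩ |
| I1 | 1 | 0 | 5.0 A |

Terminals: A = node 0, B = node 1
All resistors sit directly between nodes 0 and 1, so they are in parallel and share one voltage V; the full source current 5 A splits among them.
1/R_par = 1/110 + 1/10 + 1/75000 = 0.1091 S  =>  R_par = 9.166 Ω
V = I × R_par = 5 × 9.166 = 45.83 V
I_R2 = V/R2 = 45.83/10 = 4.583 A

Final answer: 4.583 A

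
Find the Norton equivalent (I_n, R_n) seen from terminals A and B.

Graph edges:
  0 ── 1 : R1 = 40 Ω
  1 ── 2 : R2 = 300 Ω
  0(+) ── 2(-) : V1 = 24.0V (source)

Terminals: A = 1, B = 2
Find the Thévenin equivalent first; then I_n = V_th/R_th and R_n = R_th.
Step 1 — V_th is the open-circuit voltage V_A - V_B (nothing connected across the terminals).
Nodal analysis, taking node 2 as the 0 V reference.
Source V1 fixes V_0 = 24 V.
KCL at each unknown node (sum of currents leaving = 0; resistances in Ω):
  Node 1: (V_1 - 24)/40 + (V_1 - 0)/300 = 0
Collecting terms: 0.02833 × V_1 = 0.6  =>  V_1 = 21.18 V
V_th = V_1 - V_2 = 21.18 - 0 = 21.18 V
Step 2 — R_th: zero the source — replace V1 by a short circuit (node 2 merges into node 0) — and find the resistance seen between A (node 1) and B (node 0).
Reduce the network between node 1 (A) and node 0 (B) by series/parallel combination:
  Rp1 = R1 ‖ R2 (parallel, both between nodes 0 and 1) = 1/(1/40 + 1/300) = 35.29 Ω
R_th = 35.29 Ω
I_n = V_th/R_th = 21.18/35.29 = 0.6 A, and R_n = R_th = 35.29 Ω

Final answer: I_n = 0.6 A, R_n = 35.29 Ω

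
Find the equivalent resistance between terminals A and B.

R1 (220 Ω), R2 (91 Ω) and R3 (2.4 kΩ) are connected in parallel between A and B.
Reduce the network between node 0 (A) and node 1 (B) by series/parallel combination:
  Rp1 = R1 ‖ R2 ‖ R3 (parallel, all between nodes 0 and 1) = 1/(1/220 + 1/91 + 1/2400) = 62.69 Ω
R_eq = 62.69 Ω

Final answer: 62.69 Ω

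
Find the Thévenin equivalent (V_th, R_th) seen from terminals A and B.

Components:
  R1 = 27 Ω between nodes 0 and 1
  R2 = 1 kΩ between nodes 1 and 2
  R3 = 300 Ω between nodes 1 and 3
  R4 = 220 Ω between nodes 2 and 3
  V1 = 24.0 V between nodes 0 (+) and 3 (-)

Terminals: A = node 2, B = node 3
Step 1 — V_th is the open-circuit voltage V_A - V_B (nothing connected across the terminals).
Nodal analysis, taking node 3 as the 0 V reference.
Source V1 fixes V_0 = 24 V.
KCL at each unknown node (sum of currents leaving = 0; resistances in Ω):
  Node 1: (V_1 - 24)/27 + (V_1 - V_2)/1000 + (V_1 - 0)/300 = 0
  Node 2: (V_2 - V_1)/1000 + (V_2 - 0)/220 = 0
Collecting terms (coefficients in siemens):
  0.04137·V_1 - 0.001·V_2 = 0.8889
  0.005545·V_2 - 0.001·V_1 = 0
Determinant D = (0.04137)(0.005545) - (-0.001)(-0.001) = 0.0002284
V_1 = [(0.8889)(0.005545) - (-0.001)(0)]/D = 21.58 V
V_2 = [(0.04137)(0) - (0.8889)(-0.001)]/D = 3.892 V
V_th = V_2 - V_3 = 3.892 - 0 = 3.892 V
Step 2 — R_th: zero the source — replace V1 by a short circuit (node 3 merges into node 0) — and find the resistance seen between A (node 2) and B (node 0).
Reduce the network between node 2 (A) and node 0 (B) by series/parallel combination:
  Rp1 = R1 ‖ R3 (parallel, both between nodes 0 and 1) = 1/(1/27 + 1/300) = 24.77 Ω
  Rs1 = R2 + Rp1 (series, joined only at node 1) = 1000 + 24.77 = 1025 Ω
  Rp2 = R4 ‖ Rs1 (parallel, both between nodes 0 and 2) = 1/(1/220 + 1/1025) = 181.1 Ω
R_th = 181.1 Ω

Final answer: V_th = 3.892 V, R_th = 181.1 Ω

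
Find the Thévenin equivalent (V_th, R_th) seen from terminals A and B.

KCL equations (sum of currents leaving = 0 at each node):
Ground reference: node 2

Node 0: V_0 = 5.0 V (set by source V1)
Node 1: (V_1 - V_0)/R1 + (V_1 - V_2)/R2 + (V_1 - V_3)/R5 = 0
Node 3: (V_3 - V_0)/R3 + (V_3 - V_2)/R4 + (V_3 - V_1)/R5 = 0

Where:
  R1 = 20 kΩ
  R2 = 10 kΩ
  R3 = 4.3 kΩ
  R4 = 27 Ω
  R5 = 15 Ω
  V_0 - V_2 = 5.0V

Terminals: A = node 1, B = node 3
Step 1 — V_th is the open-circuit voltage V_A - V_B (nothing connected across the terminals).
Nodal analysis, taking node 2 as the 0 V reference.
Source V1 fixes V_0 = 5 V.
KCL at each unknown node (sum of currents leaving = 0; resistances in Ω):
  Node 1: (V_1 - 5)/20000 + (V_1 - 0)/10000 + (V_1 - V_3)/15 = 0
  Node 3: (V_3 - 5)/4300 + (V_3 - 0)/27 + (V_3 - V_1)/15 = 0
Collecting terms (coefficients in siemens):
  0.06682·V_1 - 0.06667·V_3 = 0.00025
  0.1039·V_3 - 0.06667·V_1 = 0.001163
Determinant D = (0.06682)(0.1039) - (-0.06667)(-0.06667) = 0.0025
V_1 = [(0.00025)(0.1039) - (-0.06667)(0.001163)]/D = 0.0414 V
V_3 = [(0.06682)(0.001163) - (0.00025)(-0.06667)]/D = 0.03774 V
V_th = V_1 - V_3 = 0.0414 - 0.03774 = 0.003657 V
Step 2 — R_th: zero the source — replace V1 by a short circuit (node 2 merges into node 0) — and find the resistance seen between A (node 1) and B (node 3).
Reduce the network between node 1 (A) and node 3 (B) by series/parallel combination:
  Rp1 = R1 ‖ R2 (parallel, both between nodes 0 and 1) = 1/(1/20000 + 1/10000) = 6667 Ω
  Rp2 = R3 ‖ R4 (parallel, both between nodes 0 and 3) = 1/(1/4300 + 1/27) = 26.83 Ω
  Rs1 = Rp1 + Rp2 (series, joined only at node 0) = 6667 + 26.83 = 6693 Ω
  Rp3 = R5 ‖ Rs1 (parallel, both between nodes 1 and 3) = 1/(1/15 + 1/6693) = 14.97 Ω
R_th = 14.97 Ω

Final answer: V_th = 0.003657 V, R_th = 14.97 Ω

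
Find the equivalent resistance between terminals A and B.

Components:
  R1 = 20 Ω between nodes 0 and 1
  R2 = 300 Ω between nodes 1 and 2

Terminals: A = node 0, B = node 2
Reduce the network between node 0 (A) and node 2 (B) by series/parallel combination:
  Rs1 = R1 + R2 (series, joined only at node 1) = 20 + 300 = 320 Ω
R_eq = 320 Ω

Final answer: 320 Ω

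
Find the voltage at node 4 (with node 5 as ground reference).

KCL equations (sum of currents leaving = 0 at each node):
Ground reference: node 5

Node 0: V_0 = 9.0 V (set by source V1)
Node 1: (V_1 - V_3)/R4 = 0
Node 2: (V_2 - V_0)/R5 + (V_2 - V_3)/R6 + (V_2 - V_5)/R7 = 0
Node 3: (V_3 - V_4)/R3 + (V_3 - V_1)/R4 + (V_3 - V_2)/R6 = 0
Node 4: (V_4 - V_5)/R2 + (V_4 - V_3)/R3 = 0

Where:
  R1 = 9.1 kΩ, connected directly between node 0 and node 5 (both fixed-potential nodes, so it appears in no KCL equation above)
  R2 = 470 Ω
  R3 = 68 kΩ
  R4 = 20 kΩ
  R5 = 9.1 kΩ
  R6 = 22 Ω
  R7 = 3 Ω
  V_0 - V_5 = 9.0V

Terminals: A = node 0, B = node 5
Nodal analysis, taking node 5 as the 0 V reference.
Source V1 fixes V_0 = 9 V.
KCL at each unknown node (sum of currents leaving = 0; resistances in Ω):
  Node 1: (V_1 - V_3)/20000 = 0
  Node 2: (V_2 - 9)/9100 + (V_2 - V_3)/22 + (V_2 - 0)/3 = 0
  Node 3: (V_3 - V_4)/68000 + (V_3 - V_1)/20000 + (V_3 - V_2)/22 = 0
  Node 4: (V_4 - 0)/470 + (V_4 - V_3)/68000 = 0
Collecting terms (coefficients in siemens):
  0.00005·V_1 - 0.00005·V_3 = 0
  0.3789·V_2 - 0.04545·V_3 = 0.000989
  0.04552·V_3 - 0.00005·V_1 - 0.04545·V_2 - 0.00001471·V_4 = 0
  0.002142·V_4 - 0.00001471·V_3 = 0
Solving these 4 simultaneous equations (Gaussian elimination) gives:
  V_1 = 0.002965 V, V_2 = 0.002966 V, V_3 = 0.002965 V, V_4 = 0.00002035 V
The requested potential is V_4 = 0.00002035 V.

Final answer: V_4 = 2.035e-05 V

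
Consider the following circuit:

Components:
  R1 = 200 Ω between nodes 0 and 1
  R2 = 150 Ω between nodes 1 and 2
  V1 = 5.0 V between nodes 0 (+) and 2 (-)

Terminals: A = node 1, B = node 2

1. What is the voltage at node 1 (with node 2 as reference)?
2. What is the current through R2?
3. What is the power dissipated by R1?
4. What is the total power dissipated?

Nodal analysis, taking node 2 as the 0 V reference.
Source V1 fixes V_0 = 5 V.
KCL at each unknown node (sum of currents leaving = 0; resistances in Ω):
  Node 1: (V_1 - 5)/200 + (V_1 - 0)/150 = 0
Collecting terms: 0.01167 × V_1 = 0.025  =>  V_1 = 2.143 V
Part 1:
  Read off the nodal solution: V_1 = 2.143 V
Part 2:
  I_R2 = (V_1 - V_2)/R2 = (2.143 - 0)/150 = 0.01429 A
  Magnitude: I_R2 = 0.01429 A
Part 3:
  I_R1 = (V_0 - V_1)/R1 = (5 - 2.143)/200 = 0.01429 A
  P_R1 = I_R1² × R1 = (0.01429)² × 200 = 0.04082 W
Part 4:
  Power in each resistor, P = (ΔV)²/R:
    P_R1 = (5 - 2.143)²/200 = 0.04082 W
    P_R2 = (2.143 - 0)²/150 = 0.03061 W
  P_total = P_R1 + P_R2 = 0.07143 W

Final answers:
1. V_1 = 2.143 V
2. I_R2 = 0.01429 A
3. P_R1 = 0.04082 W
4. P_total = 0.07143 W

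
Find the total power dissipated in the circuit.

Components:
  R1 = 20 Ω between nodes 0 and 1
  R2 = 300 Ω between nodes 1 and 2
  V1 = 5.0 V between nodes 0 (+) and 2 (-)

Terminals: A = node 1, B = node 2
Nodal analysis, taking node 2 as the 0 V reference.
Source V1 fixes V_0 = 5 V.
KCL at each unknown node (sum of currents leaving = 0; resistances in Ω):
  Node 1: (V_1 - 5)/20 + (V_1 - 0)/300 = 0
Collecting terms: 0.05333 × V_1 = 0.25  =>  V_1 = 4.688 V
Power in each resistor, P = (ΔV)²/R:
  P_R1 = (5 - 4.688)²/20 = 0.004883 W
  P_R2 = (4.688 - 0)²/300 = 0.07324 W
P_total = P_R1 + P_R2 = 0.07812 W

Final answer: 0.07812 W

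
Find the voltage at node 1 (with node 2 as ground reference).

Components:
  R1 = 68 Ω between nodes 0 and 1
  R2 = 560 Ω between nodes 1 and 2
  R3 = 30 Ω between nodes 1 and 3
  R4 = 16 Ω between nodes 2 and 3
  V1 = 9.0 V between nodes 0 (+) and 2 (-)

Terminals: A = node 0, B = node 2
Nodal analysis, taking node 2 as the 0 V reference.
Source V1 fixes V_0 = 9 V.
KCL at each unknown node (sum of currents leaving = 0; resistances in Ω):
  Node 1: (V_1 - 9)/68 + (V_1 - 0)/560 + (V_1 - V_3)/30 = 0
  Node 3: (V_3 - V_1)/30 + (V_3 - 0)/16 = 0
Collecting terms (coefficients in siemens):
  0.04982·V_1 - 0.03333·V_3 = 0.1324
  0.09583·V_3 - 0.03333·V_1 = 0
Determinant D = (0.04982)(0.09583) - (-0.03333)(-0.03333) = 0.003664
V_1 = [(0.1324)(0.09583) - (-0.03333)(0)]/D = 3.462 V
V_3 = [(0.04982)(0) - (0.1324)(-0.03333)]/D = 1.204 V
The requested potential is V_1 = 3.462 V.

Final answer: V_1 = 3.462 V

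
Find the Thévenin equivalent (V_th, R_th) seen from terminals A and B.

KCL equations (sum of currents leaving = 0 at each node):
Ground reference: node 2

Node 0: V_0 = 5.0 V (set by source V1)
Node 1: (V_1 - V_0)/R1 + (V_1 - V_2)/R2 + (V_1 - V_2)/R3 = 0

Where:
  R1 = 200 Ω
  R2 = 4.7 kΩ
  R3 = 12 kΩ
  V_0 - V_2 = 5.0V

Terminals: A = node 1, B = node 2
Step 1 — V_th is the open-circuit voltage V_A - V_B (nothing connected across the terminals).
Nodal analysis, taking node 2 as the 0 V reference.
Source V1 fixes V_0 = 5 V.
KCL at each unknown node (sum of currents leaving = 0; resistances in Ω):
  Node 1: (V_1 - 5)/200 + (V_1 - 0)/4700 + (V_1 - 0)/12000 = 0
Collecting terms: 0.005296 × V_1 = 0.025  =>  V_1 = 4.72 V
V_th = V_1 - V_2 = 4.72 - 0 = 4.72 V
Step 2 — R_th: zero the source — replace V1 by a short circuit (node 2 merges into node 0) — and find the resistance seen between A (node 1) and B (node 0).
Reduce the network between node 1 (A) and node 0 (B) by series/parallel combination:
  Rp1 = R1 ‖ R2 ‖ R3 (parallel, all between nodes 0 and 1) = 1/(1/200 + 1/4700 + 1/12000) = 188.8 Ω
R_th = 188.8 Ω

Final answer: V_th = 4.72 V, R_th = 188.8 Ω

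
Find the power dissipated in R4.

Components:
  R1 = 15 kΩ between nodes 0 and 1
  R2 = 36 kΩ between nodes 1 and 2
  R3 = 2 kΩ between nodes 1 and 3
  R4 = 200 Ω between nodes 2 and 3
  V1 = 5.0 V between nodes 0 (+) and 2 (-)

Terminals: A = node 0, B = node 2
Nodal analysis, taking node 2 as the 0 V reference.
Source V1 fixes V_0 = 5 V.
KCL at each unknown node (sum of currents leaving = 0; resistances in Ω):
  Node 1: (V_1 - 5)/15000 + (V_1 - 0)/36000 + (V_1 - V_3)/2000 = 0
  Node 3: (V_3 - V_1)/2000 + (V_3 - 0)/200 = 0
Collecting terms (coefficients in siemens):
  0.0005944·V_1 - 0.0005·V_3 = 0.0003333
  0.0055·V_3 - 0.0005·V_1 = 0
Determinant D = (0.0005944)(0.0055) - (-0.0005)(-0.0005) = 0.000003019
V_1 = [(0.0003333)(0.0055) - (-0.0005)(0)]/D = 0.6072 V
V_3 = [(0.0005944)(0) - (0.0003333)(-0.0005)]/D = 0.0552 V
I_R4 = (V_2 - V_3)/R4 = (0 - 0.0552)/200 = -0.000276 A
P_R4 = I_R4² × R4 = (-0.000276)² × 200 = 0.00001523 W

Final answer: 1.523e-05 W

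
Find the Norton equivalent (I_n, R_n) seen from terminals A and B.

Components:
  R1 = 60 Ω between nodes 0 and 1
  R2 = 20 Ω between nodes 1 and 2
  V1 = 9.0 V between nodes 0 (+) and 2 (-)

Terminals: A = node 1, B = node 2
Find the Thévenin equivalent first; then I_n = V_th/R_th and R_n = R_th.
Step 1 — V_th is the open-circuit voltage V_A - V_B (nothing connected across the terminals).
Nodal analysis, taking node 2 as the 0 V reference.
Source V1 fixes V_0 = 9 V.
KCL at each unknown node (sum of currents leaving = 0; resistances in Ω):
  Node 1: (V_1 - 9)/60 + (V_1 - 0)/20 = 0
Collecting terms: 0.06667 × V_1 = 0.15  =>  V_1 = 2.25 V
V_th = V_1 - V_2 = 2.25 - 0 = 2.25 V
Step 2 — R_th: zero the source — replace V1 by a short circuit (node 2 merges into node 0) — and find the resistance seen between A (node 1) and B (node 0).
Reduce the network between node 1 (A) and node 0 (B) by series/parallel combination:
  Rp1 = R1 ‖ R2 (parallel, both between nodes 0 and 1) = 1/(1/60 + 1/20) = 15 Ω
R_th = 15 Ω
I_n = V_th/R_th = 2.25/15 = 0.15 A, and R_n = R_th = 15 Ω

Final answer: I_n = 0.15 A, R_n = 15 Ω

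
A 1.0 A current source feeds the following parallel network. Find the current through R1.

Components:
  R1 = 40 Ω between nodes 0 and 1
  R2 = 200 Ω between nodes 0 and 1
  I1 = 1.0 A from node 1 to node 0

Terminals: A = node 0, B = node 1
All resistors sit directly between nodes 0 and 1, so they are in parallel and share one voltage V; the full source current 1 A splits among them.
1/R_par = 1/40 + 1/200 = 0.03 S  =>  R_par = 33.33 Ω
V = I × R_par = 1 × 33.33 = 33.33 V
I_R1 = V/R1 = 33.33/40 = 0.8333 A

Final answer: 0.8333 A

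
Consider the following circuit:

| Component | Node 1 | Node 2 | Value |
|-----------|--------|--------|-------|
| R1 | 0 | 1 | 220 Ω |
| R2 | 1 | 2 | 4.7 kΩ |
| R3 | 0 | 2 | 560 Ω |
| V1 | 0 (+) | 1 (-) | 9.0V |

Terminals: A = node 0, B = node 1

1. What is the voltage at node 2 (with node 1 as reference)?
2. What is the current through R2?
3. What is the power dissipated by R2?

Nodal analysis, taking node 1 as the 0 V reference.
Source V1 fixes V_0 = 9 V.
KCL at each unknown node (sum of currents leaving = 0; resistances in Ω):
  Node 2: (V_2 - 0)/4700 + (V_2 - 9)/560 = 0
Collecting terms: 0.001998 × V_2 = 0.01607  =>  V_2 = 8.042 V
Part 1:
  Read off the nodal solution: V_2 = 8.042 V
Part 2:
  I_R2 = (V_1 - V_2)/R2 = (0 - 8.042)/4700 = -0.001711 A
  Magnitude: I_R2 = 0.001711 A
Part 3:
  I_R2 = (V_1 - V_2)/R2 = (0 - 8.042)/4700 = -0.001711 A
  P_R2 = I_R2² × R2 = (-0.001711)² × 4700 = 0.01376 W

Final answers:
1. V_2 = 8.042 V
2. I_R2 = 0.001711 A
3. P_R2 = 0.01376 W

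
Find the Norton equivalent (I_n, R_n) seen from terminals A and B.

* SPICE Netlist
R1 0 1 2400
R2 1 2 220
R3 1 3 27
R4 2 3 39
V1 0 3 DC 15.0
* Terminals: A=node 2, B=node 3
Find the Thévenin equivalent first; then I_n = V_th/R_th and R_n = R_th.
Step 1 — V_th is the open-circuit voltage V_A - V_B (nothing connected across the terminals).
Nodal analysis, taking node 3 as the 0 V reference.
Source V1 fixes V_0 = 15 V.
KCL at each unknown node (sum of currents leaving = 0; resistances in Ω):
  Node 1: (V_1 - 15)/2400 + (V_1 - V_2)/220 + (V_1 - 0)/27 = 0
  Node 2: (V_2 - V_1)/220 + (V_2 - 0)/39 = 0
Collecting terms (coefficients in siemens):
  0.042·V_1 - 0.004545·V_2 = 0.00625
  0.03019·V_2 - 0.004545·V_1 = 0
Determinant D = (0.042)(0.03019) - (-0.004545)(-0.004545) = 0.001247
V_1 = [(0.00625)(0.03019) - (-0.004545)(0)]/D = 0.1513 V
V_2 = [(0.042)(0) - (0.00625)(-0.004545)]/D = 0.02278 V
V_th = V_2 - V_3 = 0.02278 - 0 = 0.02278 V
Step 2 — R_th: zero the source — replace V1 by a short circuit (node 3 merges into node 0) — and find the resistance seen between A (node 2) and B (node 0).
Reduce the network between node 2 (A) and node 0 (B) by series/parallel combination:
  Rp1 = R1 ‖ R3 (parallel, both between nodes 0 and 1) = 1/(1/2400 + 1/27) = 26.7 Ω
  Rs1 = R2 + Rp1 (series, joined only at node 1) = 220 + 26.7 = 246.7 Ω
  Rp2 = R4 ‖ Rs1 (parallel, both between nodes 0 and 2) = 1/(1/39 + 1/246.7) = 33.68 Ω
R_th = 33.68 Ω
I_n = V_th/R_th = 0.02278/33.68 = 0.0006764 A, and R_n = R_th = 33.68 Ω

Final answer: I_n = 0.0006764 A, R_n = 33.68 Ω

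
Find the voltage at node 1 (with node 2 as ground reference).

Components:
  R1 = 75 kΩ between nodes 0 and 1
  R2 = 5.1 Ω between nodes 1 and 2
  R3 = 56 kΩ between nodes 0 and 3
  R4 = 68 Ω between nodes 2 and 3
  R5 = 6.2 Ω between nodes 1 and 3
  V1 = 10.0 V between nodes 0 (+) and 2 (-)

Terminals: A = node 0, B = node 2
Nodal analysis, taking node 2 as the 0 V reference.
Source V1 fixes V_0 = 10 V.
KCL at each unknown node (sum of currents leaving = 0; resistances in Ω):
  Node 1: (V_1 - 10)/75000 + (V_1 - 0)/5.1 + (V_1 - V_3)/6.2 = 0
  Node 3: (V_3 - 10)/56000 + (V_3 - 0)/68 + (V_3 - V_1)/6.2 = 0
Collecting terms (coefficients in siemens):
  0.3574·V_1 - 0.1613·V_3 = 0.0001333
  0.176·V_3 - 0.1613·V_1 = 0.0001786
Determinant D = (0.3574)(0.176) - (-0.1613)(-0.1613) = 0.03689
V_1 = [(0.0001333)(0.176) - (-0.1613)(0.0001786)]/D = 0.001417 V
V_3 = [(0.3574)(0.0001786) - (0.0001333)(-0.1613)]/D = 0.002313 V
The requested potential is V_1 = 0.001417 V.

Final answer: V_1 = 0.001417 V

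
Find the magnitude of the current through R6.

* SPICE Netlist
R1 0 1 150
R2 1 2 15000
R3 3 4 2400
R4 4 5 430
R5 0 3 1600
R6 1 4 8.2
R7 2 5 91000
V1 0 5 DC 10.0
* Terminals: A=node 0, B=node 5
Nodal analysis, taking node 5 as the 0 V reference.
Source V1 fixes V_0 = 10 V.
KCL at each unknown node (sum of currents leaving = 0; resistances in Ω):
  Node 1: (V_1 - 10)/150 + (V_1 - V_2)/15000 + (V_1 - V_4)/8.2 = 0
  Node 2: (V_2 - V_1)/15000 + (V_2 - 0)/91000 = 0
  Node 3: (V_3 - V_4)/2400 + (V_3 - 10)/1600 = 0
  Node 4: (V_4 - V_3)/2400 + (V_4 - 0)/430 + (V_4 - V_1)/8.2 = 0
Collecting terms (coefficients in siemens):
  0.1287·V_1 - 0.00006667·V_2 - 0.122·V_4 = 0.06667
  0.00007766·V_2 - 0.00006667·V_1 = 0
  0.001042·V_3 - 0.0004167·V_4 = 0.00625
  0.1247·V_4 - 0.122·V_1 - 0.0004167·V_3 = 0
Solving these 4 simultaneous equations (Gaussian elimination) gives:
  V_1 = 7.514 V, V_2 = 6.451 V, V_3 = 8.951 V, V_4 = 7.378 V
I_R6 = (V_1 - V_4)/R6 = (7.514 - 7.378)/8.2 = 0.0165 A
|I_R6| = 0.0165 A

Final answer: |I_R6| = 0.0165 A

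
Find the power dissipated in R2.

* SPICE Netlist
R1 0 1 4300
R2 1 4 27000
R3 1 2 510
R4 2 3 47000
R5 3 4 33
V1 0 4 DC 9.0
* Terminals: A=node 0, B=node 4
Nodal analysis, taking node 4 as the 0 V reference.
Source V1 fixes V_0 = 9 V.
KCL at each unknown node (sum of currents leaving = 0; resistances in Ω):
  Node 1: (V_1 - 9)/4300 + (V_1 - 0)/27000 + (V_1 - V_2)/510 = 0
  Node 2: (V_2 - V_1)/510 + (V_2 - V_3)/47000 = 0
  Node 3: (V_3 - V_2)/47000 + (V_3 - 0)/33 = 0
Collecting terms (coefficients in siemens):
  0.00223·V_1 - 0.001961·V_2 = 0.002093
  0.001982·V_2 - 0.001961·V_1 - 0.00002128·V_3 = 0
  0.03032·V_3 - 0.00002128·V_2 = 0
Solving these 3 simultaneous equations (Gaussian elimination) gives:
  V_1 = 7.202 V, V_2 = 7.124 V, V_3 = 0.004999 V
I_R2 = (V_1 - V_4)/R2 = (7.202 - 0)/27000 = 0.0002667 A
P_R2 = I_R2² × R2 = (0.0002667)² × 27000 = 0.001921 W

Final answer: 0.001921 W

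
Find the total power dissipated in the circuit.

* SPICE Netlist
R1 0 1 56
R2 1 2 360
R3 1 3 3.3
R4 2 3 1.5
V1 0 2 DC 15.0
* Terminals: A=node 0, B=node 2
Nodal analysis, taking node 2 as the 0 V reference.
Source V1 fixes V_0 = 15 V.
KCL at each unknown node (sum of currents leaving = 0; resistances in Ω):
  Node 1: (V_1 - 15)/56 + (V_1 - 0)/360 + (V_1 - V_3)/3.3 = 0
  Node 3: (V_3 - V_1)/3.3 + (V_3 - 0)/1.5 = 0
Collecting terms (coefficients in siemens):
  0.3237·V_1 - 0.303·V_3 = 0.2679
  0.9697·V_3 - 0.303·V_1 = 0
Determinant D = (0.3237)(0.9697) - (-0.303)(-0.303) = 0.222
V_1 = [(0.2679)(0.9697) - (-0.303)(0)]/D = 1.17 V
V_3 = [(0.3237)(0) - (0.2679)(-0.303)]/D = 0.3656 V
Power in each resistor, P = (ΔV)²/R:
  P_R1 = (15 - 1.17)²/56 = 3.416 W
  P_R2 = (1.17 - 0)²/360 = 0.003801 W
  P_R3 = (1.17 - 0.3656)²/3.3 = 0.196 W
  P_R4 = (0 - 0.3656)²/1.5 = 0.0891 W
P_total = P_R1 + P_R2 + P_R3 + P_R4 = 3.705 W

Final answer: 3.705 W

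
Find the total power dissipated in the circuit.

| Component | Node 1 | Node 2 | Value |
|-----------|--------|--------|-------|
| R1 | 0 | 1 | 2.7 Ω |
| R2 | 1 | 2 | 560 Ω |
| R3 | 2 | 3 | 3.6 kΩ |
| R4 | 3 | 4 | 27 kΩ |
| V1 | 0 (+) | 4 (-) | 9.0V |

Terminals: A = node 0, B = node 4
Nodal analysis, taking node 4 as the 0 V reference.
Source V1 fixes V_0 = 9 V.
KCL at each unknown node (sum of currents leaving = 0; resistances in Ω):
  Node 1: (V_1 - 9)/2.7 + (V_1 - V_2)/560 = 0
  Node 2: (V_2 - V_1)/560 + (V_2 - V_3)/3600 = 0
  Node 3: (V_3 - V_2)/3600 + (V_3 - 0)/27000 = 0
Collecting terms (coefficients in siemens):
  0.3722·V_1 - 0.001786·V_2 = 3.333
  0.002063·V_2 - 0.001786·V_1 - 0.0002778·V_3 = 0
  0.0003148·V_3 - 0.0002778·V_2 = 0
Solving these 3 simultaneous equations (Gaussian elimination) gives:
  V_1 = 8.999 V, V_2 = 8.837 V, V_3 = 7.798 V
Power in each resistor, P = (ΔV)²/R:
  P_R1 = (9 - 8.999)²/2.7 = 0.0000002252 W
  P_R2 = (8.999 - 8.837)²/560 = 0.00004671 W
  P_R3 = (8.837 - 7.798)²/3600 = 0.0003003 W
  P_R4 = (7.798 - 0)²/27000 = 0.002252 W
P_total = P_R1 + P_R2 + P_R3 + P_R4 = 0.002599 W

Final answer: 0.002599 W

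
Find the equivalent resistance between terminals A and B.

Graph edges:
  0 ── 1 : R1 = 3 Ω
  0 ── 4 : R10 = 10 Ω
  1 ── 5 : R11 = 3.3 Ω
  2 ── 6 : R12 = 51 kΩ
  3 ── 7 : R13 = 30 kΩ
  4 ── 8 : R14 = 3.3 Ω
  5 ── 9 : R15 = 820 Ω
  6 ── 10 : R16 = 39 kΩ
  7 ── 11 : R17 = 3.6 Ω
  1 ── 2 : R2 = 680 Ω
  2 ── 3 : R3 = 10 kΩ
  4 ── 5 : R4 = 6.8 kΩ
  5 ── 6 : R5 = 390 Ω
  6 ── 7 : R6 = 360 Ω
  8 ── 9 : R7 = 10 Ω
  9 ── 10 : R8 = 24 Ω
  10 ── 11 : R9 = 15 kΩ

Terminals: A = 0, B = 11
The network is not a plain series/parallel combination. Inject a 1 A test current into terminal A (node 0) and return it from terminal B (node 11); then R_eq = V_A / (1 A).
Nodal analysis, taking node 11 as the 0 V reference.
Current source I_test pushes 1 A into node 0 and draws it out of node 11.
KCL at each unknown node (sum of currents leaving = 0; resistances in Ω):
  Node 0: (V_0 - V_1)/3 + (V_0 - V_4)/10 - 1 = 0
  Node 1: (V_1 - V_0)/3 + (V_1 - V_2)/680 + (V_1 - V_5)/3.3 = 0
  Node 2: (V_2 - V_1)/680 + (V_2 - V_3)/10000 + (V_2 - V_6)/51000 = 0
  Node 3: (V_3 - V_2)/10000 + (V_3 - V_7)/30000 = 0
  Node 4: (V_4 - V_0)/10 + (V_4 - V_5)/6800 + (V_4 - V_8)/3.3 = 0
  Node 5: (V_5 - V_1)/3.3 + (V_5 - V_4)/6800 + (V_5 - V_6)/390 + (V_5 - V_9)/820 = 0
  Node 6: (V_6 - V_2)/51000 + (V_6 - V_5)/390 + (V_6 - V_7)/360 + (V_6 - V_10)/39000 = 0
  Node 7: (V_7 - V_3)/30000 + (V_7 - V_6)/360 + (V_7 - 0)/3.6 = 0
  Node 8: (V_8 - V_4)/3.3 + (V_8 - V_9)/10 = 0
  Node 9: (V_9 - V_5)/820 + (V_9 - V_8)/10 + (V_9 - V_10)/24 = 0
  Node 10: (V_10 - V_6)/39000 + (V_10 - V_9)/24 + (V_10 - 0)/15000 = 0
Collecting terms (coefficients in siemens):
  0.4333·V_0 - 0.3333·V_1 - 0.1·V_4 = 1
  0.6378·V_1 - 0.3333·V_0 - 0.001471·V_2 - 0.303·V_5 = 0
  0.00159·V_2 - 0.001471·V_1 - 0.0001·V_3 - 0.00001961·V_6 = 0
  0.0001333·V_3 - 0.0001·V_2 - 0.00003333·V_7 = 0
  0.4032·V_4 - 0.1·V_0 - 0.0001471·V_5 - 0.303·V_8 = 0
  0.307·V_5 - 0.303·V_1 - 0.0001471·V_4 - 0.002564·V_6 - 0.00122·V_9 = 0
  0.005387·V_6 - 0.00001961·V_2 - 0.002564·V_5 - 0.002778·V_7 - 0.00002564·V_10 = 0
  0.2806·V_7 - 0.00003333·V_3 - 0.002778·V_6 = 0
  0.403·V_8 - 0.303·V_4 - 0.1·V_9 = 0
  0.1429·V_9 - 0.00122·V_5 - 0.1·V_8 - 0.04167·V_10 = 0
  0.04176·V_10 - 0.00002564·V_6 - 0.04167·V_9 = 0
Solving these 11 simultaneous equations (Gaussian elimination) gives:
  V_0 = 705.1 V, V_1 = 702.3 V, V_2 = 686.1 V, V_3 = 515.4 V
  V_4 = 704.5 V, V_5 = 699.3 V, V_6 = 340.4 V, V_7 = 3.431 V
  V_8 = 704.3 V, V_9 = 703.6 V, V_10 = 702.3 V
R_eq = V_0 / 1 A = 705.1 Ω

Final answer: 705.1 Ω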